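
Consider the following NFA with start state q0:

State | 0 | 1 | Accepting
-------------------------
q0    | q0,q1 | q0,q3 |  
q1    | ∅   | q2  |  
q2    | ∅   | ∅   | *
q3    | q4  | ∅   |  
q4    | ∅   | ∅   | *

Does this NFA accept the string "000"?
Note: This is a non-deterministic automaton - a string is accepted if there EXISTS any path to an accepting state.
Track the set of states the NFA could be in: start {q0}
Read '0': {q0} → {q0, q1}
Read '0': {q0, q1} → {q0, q1}
Read '0': {q0, q1} → {q0, q1}
Final set {q0, q1} contains no accepting state → rejected.

Final answer: No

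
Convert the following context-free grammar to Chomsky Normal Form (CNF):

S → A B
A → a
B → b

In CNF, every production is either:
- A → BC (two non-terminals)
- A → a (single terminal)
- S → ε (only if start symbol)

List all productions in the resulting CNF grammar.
The grammar has no ε-productions or unit productions to eliminate.
S → A B is already in CNF (two non-terminals) – keep it.
A → a is already in CNF (single terminal) – keep it.
B → b is already in CNF (single terminal) – keep it.
Resulting CNF grammar (3 productions): A → a; B → b; S → A B

Final answer: A → a; B → b; S → A B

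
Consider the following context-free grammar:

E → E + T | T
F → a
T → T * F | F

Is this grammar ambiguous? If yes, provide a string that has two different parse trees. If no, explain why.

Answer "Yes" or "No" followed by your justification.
This is the standard stratified expression grammar: '+' is introduced only by the left-recursive rule E → E + T and '*' only by the left-recursive rule T → T * F, with F → a. For any string, the last '+' must be the one produced at the root E (everything after it is a T containing no '+'), and likewise within each T the last '*' is produced at its root. This fixes the parse tree uniquely (left-associative, '*' binding tighter than '+'), so every string has exactly one parse tree.

Final answer: No - the grammar is unambiguous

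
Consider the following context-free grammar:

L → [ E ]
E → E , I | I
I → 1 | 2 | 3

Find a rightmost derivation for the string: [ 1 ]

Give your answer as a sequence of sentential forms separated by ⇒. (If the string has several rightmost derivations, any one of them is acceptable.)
Start with L.
Step 1: the rightmost non-terminal is L; apply L → [ E ]:  [ E ]
Step 2: the rightmost non-terminal is E; apply E → I:  [ I ]
Step 3: the rightmost non-terminal is I; apply I → 1:  [ 1 ]

Final answer: L ⇒ [ E ] ⇒ [ I ] ⇒ [ 1 ]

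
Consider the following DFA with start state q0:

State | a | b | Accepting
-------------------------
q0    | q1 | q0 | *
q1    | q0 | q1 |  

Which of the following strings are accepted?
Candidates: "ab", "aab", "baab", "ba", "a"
"ab": q0 → q1 → q1; q1 is not accepting → rejected
"aab": q0 → q1 → q0 → q0; q0 is accepting → accepted
"baab": q0 → q0 → q1 → q0 → q0; q0 is accepting → accepted
"ba": q0 → q0 → q1; q1 is not accepting → rejected
"a": q0 → q1; q1 is not accepting → rejected

Final answer: "aab", "baab"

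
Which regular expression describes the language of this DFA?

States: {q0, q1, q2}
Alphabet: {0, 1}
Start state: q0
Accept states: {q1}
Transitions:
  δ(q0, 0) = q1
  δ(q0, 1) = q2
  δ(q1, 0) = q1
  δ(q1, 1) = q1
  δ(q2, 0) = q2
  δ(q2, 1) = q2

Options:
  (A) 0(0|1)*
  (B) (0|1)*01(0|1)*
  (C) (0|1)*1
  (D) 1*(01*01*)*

Testing sample strings against the DFA:
  '1001' -> rejected
  '100' -> rejected
  '10' -> rejected
  '10110' -> rejected
Checking each option for a counterexample:
  (A) 0(0|1)*: agrees with the DFA on all strings of length ≤ 4
  (B) (0|1)*01(0|1)*: '0' is accepted by the DFA but does not match the regex → eliminated
  (C) (0|1)*1: '0' is accepted by the DFA but does not match the regex → eliminated
  (D) 1*(01*01*)*: ε is rejected by the DFA but matches the regex → eliminated
Only (A) 0(0|1)* is consistent with the DFA.

Final answer: (A) 0(0|1)*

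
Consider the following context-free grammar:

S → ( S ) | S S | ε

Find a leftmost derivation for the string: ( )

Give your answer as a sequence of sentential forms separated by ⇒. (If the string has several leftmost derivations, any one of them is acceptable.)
Start with S.
Step 1: the leftmost non-terminal is S; apply S → ( S ):  ( S )
Step 2: the leftmost non-terminal is S; apply S → ε:  ( )

Final answer: S ⇒ ( S ) ⇒ ( )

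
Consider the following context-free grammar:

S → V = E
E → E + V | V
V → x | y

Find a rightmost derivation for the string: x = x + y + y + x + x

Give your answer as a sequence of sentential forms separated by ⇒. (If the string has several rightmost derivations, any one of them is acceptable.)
Start with S.
Step 1: the rightmost non-terminal is S; apply S → V = E:  V = E
Step 2: the rightmost non-terminal is E; apply E → E + V:  V = E + V
Step 3: the rightmost non-terminal is V; apply V → x:  V = E + x
Step 4: the rightmost non-terminal is E; apply E → E + V:  V = E + V + x
Step 5: the rightmost non-terminal is V; apply V → x:  V = E + x + x
Step 6: the rightmost non-terminal is E; apply E → E + V:  V = E + V + x + x
Step 7: the rightmost non-terminal is V; apply V → y:  V = E + y + x + x
Step 8: the rightmost non-terminal is E; apply E → E + V:  V = E + V + y + x + x
Step 9: the rightmost non-terminal is V; apply V → y:  V = E + y + y + x + x
Step 10: the rightmost non-terminal is E; apply E → V:  V = V + y + y + x + x
Step 11: the rightmost non-terminal is V; apply V → x:  V = x + y + y + x + x
Step 12: the rightmost non-terminal is V; apply V → x:  x = x + y + y + x + x

Final answer: S ⇒ V = E ⇒ V = E + V ⇒ V = E + x ⇒ V = E + V + x ⇒ V = E + x + x ⇒ V = E + V + x + x ⇒ V = E + y + x + x ⇒ V = E + V + y + x + x ⇒ V = E + y + y + x + x ⇒ V = V + y + y + x + x ⇒ V = x + y + y + x + x ⇒ x = x + y + y + x + x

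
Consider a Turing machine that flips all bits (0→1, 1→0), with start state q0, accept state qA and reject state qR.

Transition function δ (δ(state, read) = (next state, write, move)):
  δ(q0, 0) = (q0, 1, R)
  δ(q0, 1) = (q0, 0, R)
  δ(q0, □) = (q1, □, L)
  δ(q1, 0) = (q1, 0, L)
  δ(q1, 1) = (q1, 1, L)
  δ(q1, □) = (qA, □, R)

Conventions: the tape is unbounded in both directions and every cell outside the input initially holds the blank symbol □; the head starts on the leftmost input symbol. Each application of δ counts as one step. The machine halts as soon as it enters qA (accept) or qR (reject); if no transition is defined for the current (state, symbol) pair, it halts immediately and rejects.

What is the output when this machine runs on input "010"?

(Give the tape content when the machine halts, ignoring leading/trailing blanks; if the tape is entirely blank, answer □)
Step 0: [q0]010 (head at position 0)
Step 1: δ(q0, 0) = (q0, 1, R)  ⊢  1[q0]10 (head at position 1)
Step 2: δ(q0, 1) = (q0, 0, R)  ⊢  10[q0]0 (head at position 2)
Step 3: δ(q0, 0) = (q0, 1, R)  ⊢  101[q0]□ (head at position 3)
Step 4: δ(q0, □) = (q1, □, L)  ⊢  10[q1]1□ (head at position 2)
Step 5: δ(q1, 1) = (q1, 1, L)  ⊢  1[q1]01□ (head at position 1)
Step 6: δ(q1, 0) = (q1, 0, L)  ⊢  [q1]101□ (head at position 0)
Step 7: δ(q1, 1) = (q1, 1, L)  ⊢  [q1]□101□ (head at position -1)
Step 8: δ(q1, □) = (qA, □, R)  ⊢  □[qA]101□ (head at position 0)
The machine is in qA, so it halts and accepts.
Tape content when halted (ignoring surrounding blanks): 101

Final answer: Output: 101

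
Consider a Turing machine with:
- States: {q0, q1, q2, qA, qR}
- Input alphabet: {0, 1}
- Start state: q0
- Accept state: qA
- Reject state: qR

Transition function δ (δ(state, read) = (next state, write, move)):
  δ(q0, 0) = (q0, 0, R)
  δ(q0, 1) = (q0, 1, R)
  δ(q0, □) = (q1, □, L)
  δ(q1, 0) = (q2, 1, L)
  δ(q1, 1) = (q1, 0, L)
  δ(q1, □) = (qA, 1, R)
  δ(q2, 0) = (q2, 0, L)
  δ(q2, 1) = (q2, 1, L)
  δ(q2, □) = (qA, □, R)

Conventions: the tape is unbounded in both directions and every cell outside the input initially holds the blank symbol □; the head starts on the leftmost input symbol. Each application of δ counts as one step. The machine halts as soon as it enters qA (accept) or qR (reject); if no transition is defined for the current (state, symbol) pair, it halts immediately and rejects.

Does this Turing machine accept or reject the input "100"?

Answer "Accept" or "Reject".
Step 0: [q0]100 (head at position 0)
Step 1: δ(q0, 1) = (q0, 1, R)  ⊢  1[q0]00 (head at position 1)
Step 2: δ(q0, 0) = (q0, 0, R)  ⊢  10[q0]0 (head at position 2)
Step 3: δ(q0, 0) = (q0, 0, R)  ⊢  100[q0]□ (head at position 3)
Step 4: δ(q0, □) = (q1, □, L)  ⊢  10[q1]0□ (head at position 2)
Step 5: δ(q1, 0) = (q2, 1, L)  ⊢  1[q2]01□ (head at position 1)
Step 6: δ(q2, 0) = (q2, 0, L)  ⊢  [q2]101□ (head at position 0)
Step 7: δ(q2, 1) = (q2, 1, L)  ⊢  [q2]□101□ (head at position -1)
Step 8: δ(q2, □) = (qA, □, R)  ⊢  □[qA]101□ (head at position 0)
The machine is in qA, so it halts and accepts.

Final answer: Accept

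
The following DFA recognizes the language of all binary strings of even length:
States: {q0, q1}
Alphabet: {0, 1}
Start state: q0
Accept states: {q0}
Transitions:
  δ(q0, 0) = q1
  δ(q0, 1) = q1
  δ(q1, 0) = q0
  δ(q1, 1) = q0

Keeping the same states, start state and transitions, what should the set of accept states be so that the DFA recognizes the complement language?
The DFA is complete (every state has a transition on every symbol), so the complement
is recognized by the same DFA with accepting and non-accepting states swapped.
Original accept states: {q0}
Complement accept states = All states - Original accept states
= {q0, q1} - {q0}
= {q1}
Complement language: strings of ODD length

Final answer: {q1}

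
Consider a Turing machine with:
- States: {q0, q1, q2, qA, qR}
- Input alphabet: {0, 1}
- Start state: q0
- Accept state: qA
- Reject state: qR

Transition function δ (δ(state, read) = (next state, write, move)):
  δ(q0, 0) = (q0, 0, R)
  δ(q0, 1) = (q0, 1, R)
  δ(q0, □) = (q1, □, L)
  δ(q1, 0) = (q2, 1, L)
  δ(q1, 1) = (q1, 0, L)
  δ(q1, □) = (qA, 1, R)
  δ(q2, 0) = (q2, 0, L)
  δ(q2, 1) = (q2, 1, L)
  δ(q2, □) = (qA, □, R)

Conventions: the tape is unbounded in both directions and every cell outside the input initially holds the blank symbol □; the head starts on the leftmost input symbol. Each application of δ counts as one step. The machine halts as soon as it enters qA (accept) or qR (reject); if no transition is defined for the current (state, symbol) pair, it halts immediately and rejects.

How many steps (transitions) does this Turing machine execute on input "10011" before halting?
Step 0: [q0]10011 (head at position 0)
Step 1: δ(q0, 1) = (q0, 1, R)  ⊢  1[q0]0011 (head at position 1)
Step 2: δ(q0, 0) = (q0, 0, R)  ⊢  10[q0]011 (head at position 2)
Step 3: δ(q0, 0) = (q0, 0, R)  ⊢  100[q0]11 (head at position 3)
Step 4: δ(q0, 1) = (q0, 1, R)  ⊢  1001[q0]1 (head at position 4)
Step 5: δ(q0, 1) = (q0, 1, R)  ⊢  10011[q0]□ (head at position 5)
Step 6: δ(q0, □) = (q1, □, L)  ⊢  1001[q1]1□ (head at position 4)
Step 7: δ(q1, 1) = (q1, 0, L)  ⊢  100[q1]10□ (head at position 3)
Step 8: δ(q1, 1) = (q1, 0, L)  ⊢  10[q1]000□ (head at position 2)
Step 9: δ(q1, 0) = (q2, 1, L)  ⊢  1[q2]0100□ (head at position 1)
Step 10: δ(q2, 0) = (q2, 0, L)  ⊢  [q2]10100□ (head at position 0)
Step 11: δ(q2, 1) = (q2, 1, L)  ⊢  [q2]□10100□ (head at position -1)
Step 12: δ(q2, □) = (qA, □, R)  ⊢  □[qA]10100□ (head at position 0)
The machine is in qA, so it halts and accepts.
Number of transitions executed: 12.

Final answer: 12 steps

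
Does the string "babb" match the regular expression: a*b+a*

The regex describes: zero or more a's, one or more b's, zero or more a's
No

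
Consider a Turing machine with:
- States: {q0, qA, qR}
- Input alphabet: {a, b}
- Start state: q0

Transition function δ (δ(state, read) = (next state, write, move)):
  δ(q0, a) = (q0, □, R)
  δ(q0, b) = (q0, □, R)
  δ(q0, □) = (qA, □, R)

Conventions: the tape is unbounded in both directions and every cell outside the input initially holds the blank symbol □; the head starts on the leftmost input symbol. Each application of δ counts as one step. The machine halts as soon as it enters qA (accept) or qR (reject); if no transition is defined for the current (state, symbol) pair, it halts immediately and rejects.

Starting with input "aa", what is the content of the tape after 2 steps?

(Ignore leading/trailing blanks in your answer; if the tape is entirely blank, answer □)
Step 0: [q0]aa (head at position 0)
Step 1: δ(q0, a) = (q0, □, R)  ⊢  □[q0]a (head at position 1)
Step 2: δ(q0, a) = (q0, □, R)  ⊢  □□[q0]□ (head at position 2)
Tape after 2 steps (ignoring surrounding blanks): □

Final answer: Tape: □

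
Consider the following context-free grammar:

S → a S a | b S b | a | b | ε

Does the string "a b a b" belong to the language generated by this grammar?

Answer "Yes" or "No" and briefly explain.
Every production places the same symbol at both ends (or yields a single symbol / ε), so every derived string is a palindrome. a b a b reversed is b a b a ≠ a b a b, so it is not a palindrome and cannot be derived (already the first step fails: the string starts with a but ends with b, so neither S → a S a nor S → b S b fits).

Final answer: No - no valid derivation exists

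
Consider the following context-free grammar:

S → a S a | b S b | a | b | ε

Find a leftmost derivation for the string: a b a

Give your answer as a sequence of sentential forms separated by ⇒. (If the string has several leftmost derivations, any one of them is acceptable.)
Start with S.
Step 1: the leftmost non-terminal is S; apply S → a S a:  a S a
Step 2: the leftmost non-terminal is S; apply S → b:  a b a

Final answer: S ⇒ a S a ⇒ a b a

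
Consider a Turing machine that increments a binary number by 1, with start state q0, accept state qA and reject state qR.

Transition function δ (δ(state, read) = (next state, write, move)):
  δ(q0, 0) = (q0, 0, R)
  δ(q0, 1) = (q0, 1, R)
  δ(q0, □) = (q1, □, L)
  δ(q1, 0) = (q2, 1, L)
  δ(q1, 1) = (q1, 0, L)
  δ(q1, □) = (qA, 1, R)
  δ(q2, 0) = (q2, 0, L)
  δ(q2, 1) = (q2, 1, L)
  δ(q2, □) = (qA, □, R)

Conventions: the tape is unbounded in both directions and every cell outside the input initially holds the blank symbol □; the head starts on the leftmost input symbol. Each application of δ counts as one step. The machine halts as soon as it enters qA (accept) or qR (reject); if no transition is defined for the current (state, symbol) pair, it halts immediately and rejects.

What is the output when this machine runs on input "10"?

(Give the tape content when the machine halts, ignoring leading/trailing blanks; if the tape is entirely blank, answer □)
Step 0: [q0]10 (head at position 0)
Step 1: δ(q0, 1) = (q0, 1, R)  ⊢  1[q0]0 (head at position 1)
Step 2: δ(q0, 0) = (q0, 0, R)  ⊢  10[q0]□ (head at position 2)
Step 3: δ(q0, □) = (q1, □, L)  ⊢  1[q1]0□ (head at position 1)
Step 4: δ(q1, 0) = (q2, 1, L)  ⊢  [q2]11□ (head at position 0)
Step 5: δ(q2, 1) = (q2, 1, L)  ⊢  [q2]□11□ (head at position -1)
Step 6: δ(q2, □) = (qA, □, R)  ⊢  □[qA]11□ (head at position 0)
The machine is in qA, so it halts and accepts.
Tape content when halted (ignoring surrounding blanks): 11

Final answer: Output: 11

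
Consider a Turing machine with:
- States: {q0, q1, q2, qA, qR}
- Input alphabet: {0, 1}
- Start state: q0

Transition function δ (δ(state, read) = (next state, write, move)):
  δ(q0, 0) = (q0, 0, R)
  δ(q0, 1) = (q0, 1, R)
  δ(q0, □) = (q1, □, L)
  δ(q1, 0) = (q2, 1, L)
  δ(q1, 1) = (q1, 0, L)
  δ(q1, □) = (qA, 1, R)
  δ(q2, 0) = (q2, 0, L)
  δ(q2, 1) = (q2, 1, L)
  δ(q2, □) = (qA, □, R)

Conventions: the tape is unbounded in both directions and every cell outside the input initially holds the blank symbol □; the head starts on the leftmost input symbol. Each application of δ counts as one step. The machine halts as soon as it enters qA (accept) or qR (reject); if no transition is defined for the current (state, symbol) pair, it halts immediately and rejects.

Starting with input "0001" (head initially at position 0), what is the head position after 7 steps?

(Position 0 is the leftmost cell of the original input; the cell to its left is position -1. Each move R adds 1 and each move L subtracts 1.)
Step 0: [q0]0001 (head at position 0)
Step 1: δ(q0, 0) = (q0, 0, R)  ⊢  0[q0]001 (head at position 1)
Step 2: δ(q0, 0) = (q0, 0, R)  ⊢  00[q0]01 (head at position 2)
Step 3: δ(q0, 0) = (q0, 0, R)  ⊢  000[q0]1 (head at position 3)
Step 4: δ(q0, 1) = (q0, 1, R)  ⊢  0001[q0]□ (head at position 4)
Step 5: δ(q0, □) = (q1, □, L)  ⊢  000[q1]1□ (head at position 3)
Step 6: δ(q1, 1) = (q1, 0, L)  ⊢  00[q1]00□ (head at position 2)
Step 7: δ(q1, 0) = (q2, 1, L)  ⊢  0[q2]010□ (head at position 1)
Head position after 7 steps: 1

Final answer: Position 1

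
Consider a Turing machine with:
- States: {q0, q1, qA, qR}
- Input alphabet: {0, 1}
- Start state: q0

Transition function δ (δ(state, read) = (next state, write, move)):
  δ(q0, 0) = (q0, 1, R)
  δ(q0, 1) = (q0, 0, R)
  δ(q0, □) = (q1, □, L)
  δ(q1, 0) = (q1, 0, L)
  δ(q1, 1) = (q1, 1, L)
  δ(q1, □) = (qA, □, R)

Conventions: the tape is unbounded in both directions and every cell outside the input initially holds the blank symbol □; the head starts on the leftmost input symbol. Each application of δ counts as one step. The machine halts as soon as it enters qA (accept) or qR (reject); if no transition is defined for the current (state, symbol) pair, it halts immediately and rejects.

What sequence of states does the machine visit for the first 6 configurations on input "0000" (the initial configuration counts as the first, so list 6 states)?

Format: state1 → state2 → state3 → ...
Step 0: [q0]0000 (head at position 0)
Step 1: δ(q0, 0) = (q0, 1, R)  ⊢  1[q0]000 (head at position 1)
Step 2: δ(q0, 0) = (q0, 1, R)  ⊢  11[q0]00 (head at position 2)
Step 3: δ(q0, 0) = (q0, 1, R)  ⊢  111[q0]0 (head at position 3)
Step 4: δ(q0, 0) = (q0, 1, R)  ⊢  1111[q0]□ (head at position 4)
Step 5: δ(q0, □) = (q1, □, L)  ⊢  111[q1]1□ (head at position 3)
Reading off the states of these 6 configurations: q0 → q0 → q0 → q0 → q0 → q1

Final answer: q0 → q0 → q0 → q0 → q0 → q1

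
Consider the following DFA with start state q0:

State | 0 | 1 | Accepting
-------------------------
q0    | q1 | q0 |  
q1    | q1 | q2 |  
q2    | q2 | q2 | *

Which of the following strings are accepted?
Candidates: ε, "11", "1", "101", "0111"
ε: q0; q0 is not accepting → rejected
"11": q0 → q0 → q0; q0 is not accepting → rejected
"1": q0 → q0; q0 is not accepting → rejected
"101": q0 → q0 → q1 → q2; q2 is accepting → accepted
"0111": q0 → q1 → q2 → q2 → q2; q2 is accepting → accepted

Final answer: "101", "0111"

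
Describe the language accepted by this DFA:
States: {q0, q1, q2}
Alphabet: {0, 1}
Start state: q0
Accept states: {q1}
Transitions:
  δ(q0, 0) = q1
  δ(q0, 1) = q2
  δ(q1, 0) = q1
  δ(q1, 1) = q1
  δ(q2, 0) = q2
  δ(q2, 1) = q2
Analyzing the DFA structure:
Start state: q0
Accept states: {q1}
Interpreting what each state remembers (checking against the transitions):
  q0: nothing has been read yet
  q1: the first symbol was 0
  q2: the first symbol was 1 (trap state)
  δ(q0, 0): in q0 (nothing has been read yet), after reading 0 we have: the first symbol was 0 → q1
  δ(q0, 1): in q0 (nothing has been read yet), after reading 1 we have: the first symbol was 1 (trap state) → q2
  δ(q1, 0): in q1 (the first symbol was 0), after reading 0 we have: the first symbol was 0 → q1
  δ(q1, 1): in q1 (the first symbol was 0), after reading 1 we have: the first symbol was 0 → q1
  δ(q2, 0): in q2 (the first symbol was 1 (trap state)), after reading 0 we have: the first symbol was 1 (trap state) → q2
  δ(q2, 1): in q2 (the first symbol was 1 (trap state)), after reading 1 we have: the first symbol was 1 (trap state) → q2
A string is accepted iff it ends in {q1}, i.e. the first symbol was 0.
Language: All binary strings starting with 0

Final answer: All binary strings starting with 0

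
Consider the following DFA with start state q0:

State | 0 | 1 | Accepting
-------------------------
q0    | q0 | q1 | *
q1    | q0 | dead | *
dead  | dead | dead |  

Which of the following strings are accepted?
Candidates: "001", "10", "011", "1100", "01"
"001": q0 → q0 → q0 → q1; q1 is accepting → accepted
"10": q0 → q1 → q0; q0 is accepting → accepted
"011": q0 → q0 → q1 → dead; dead is not accepting → rejected
"1100": q0 → q1 → dead → dead → dead; dead is not accepting → rejected
"01": q0 → q0 → q1; q1 is accepting → accepted

Final answer: "001", "10", "01"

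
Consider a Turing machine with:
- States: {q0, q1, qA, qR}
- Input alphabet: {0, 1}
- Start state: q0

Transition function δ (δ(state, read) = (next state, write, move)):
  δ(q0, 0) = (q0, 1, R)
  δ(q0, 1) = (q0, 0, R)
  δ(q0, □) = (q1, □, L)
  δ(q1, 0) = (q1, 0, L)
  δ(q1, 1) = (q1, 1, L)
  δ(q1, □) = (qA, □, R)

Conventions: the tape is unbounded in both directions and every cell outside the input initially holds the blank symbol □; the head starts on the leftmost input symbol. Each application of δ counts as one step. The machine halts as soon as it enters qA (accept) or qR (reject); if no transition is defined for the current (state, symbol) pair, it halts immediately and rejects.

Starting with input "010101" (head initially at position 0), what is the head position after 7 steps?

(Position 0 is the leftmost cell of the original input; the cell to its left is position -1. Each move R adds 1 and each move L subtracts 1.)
Step 0: [q0]010101 (head at position 0)
Step 1: δ(q0, 0) = (q0, 1, R)  ⊢  1[q0]10101 (head at position 1)
Step 2: δ(q0, 1) = (q0, 0, R)  ⊢  10[q0]0101 (head at position 2)
Step 3: δ(q0, 0) = (q0, 1, R)  ⊢  101[q0]101 (head at position 3)
Step 4: δ(q0, 1) = (q0, 0, R)  ⊢  1010[q0]01 (head at position 4)
Step 5: δ(q0, 0) = (q0, 1, R)  ⊢  10101[q0]1 (head at position 5)
Step 6: δ(q0, 1) = (q0, 0, R)  ⊢  101010[q0]□ (head at position 6)
Step 7: δ(q0, □) = (q1, □, L)  ⊢  10101[q1]0□ (head at position 5)
Head position after 7 steps: 5

Final answer: Position 5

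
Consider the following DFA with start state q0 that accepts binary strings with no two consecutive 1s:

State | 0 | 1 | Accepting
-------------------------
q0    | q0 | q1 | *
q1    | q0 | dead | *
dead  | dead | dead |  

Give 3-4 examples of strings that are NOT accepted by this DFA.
Any strings that end in a non-accepting state work; for example:
"11": q0 → q1 → dead; dead is not accepting → rejected
"0110": q0 → q0 → q1 → dead → dead; dead is not accepting → rejected
"0111": q0 → q0 → q1 → dead → dead; dead is not accepting → rejected
"1011": q0 → q1 → q0 → q1 → dead; dead is not accepting → rejected

Final answer: "11", "0110", "0111", "1011"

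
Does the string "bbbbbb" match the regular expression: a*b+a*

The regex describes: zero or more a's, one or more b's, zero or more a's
Yes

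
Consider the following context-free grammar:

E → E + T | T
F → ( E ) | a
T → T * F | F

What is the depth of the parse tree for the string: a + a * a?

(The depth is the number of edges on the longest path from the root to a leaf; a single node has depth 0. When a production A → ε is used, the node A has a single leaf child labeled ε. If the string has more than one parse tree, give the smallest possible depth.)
The grammar is unambiguous; the parse tree of a + a * a is:
E → E + T at the root (depth 0).
  Left E (depth 1) → T (2) → F (3) → a (4).
  Right T (depth 1) → T * F; that T (2) → F (3) → a (4); F (2) → a (3).
The longest root-to-leaf paths have 4 edges.
Depth = 4.

Final answer: 4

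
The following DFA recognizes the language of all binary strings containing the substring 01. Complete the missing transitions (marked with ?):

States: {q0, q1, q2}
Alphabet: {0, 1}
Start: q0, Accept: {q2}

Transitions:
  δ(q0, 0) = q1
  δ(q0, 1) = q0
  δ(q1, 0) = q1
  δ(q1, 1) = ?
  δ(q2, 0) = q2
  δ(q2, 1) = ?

What each state remembers (consistent with the given transitions and accept states):
  q0: 01 not seen yet and the last symbol was not 0
  q1: 01 not seen yet and the last symbol was 0
  q2: the substring 01 has already been seen
Filling in the missing entries:
  δ(q1, 1): in q1 (01 not seen yet and the last symbol was 0), after reading 1 we have: the substring 01 has already been seen → q2
  δ(q2, 1): in q2 (the substring 01 has already been seen), after reading 1 we have: the substring 01 has already been seen → q2

Final answer: δ(q1, 1) = q2; δ(q2, 1) = q2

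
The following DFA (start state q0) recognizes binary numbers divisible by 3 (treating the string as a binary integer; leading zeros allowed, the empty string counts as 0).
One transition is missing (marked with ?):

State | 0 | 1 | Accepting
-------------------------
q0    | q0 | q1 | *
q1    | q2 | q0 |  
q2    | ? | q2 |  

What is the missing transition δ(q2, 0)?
q1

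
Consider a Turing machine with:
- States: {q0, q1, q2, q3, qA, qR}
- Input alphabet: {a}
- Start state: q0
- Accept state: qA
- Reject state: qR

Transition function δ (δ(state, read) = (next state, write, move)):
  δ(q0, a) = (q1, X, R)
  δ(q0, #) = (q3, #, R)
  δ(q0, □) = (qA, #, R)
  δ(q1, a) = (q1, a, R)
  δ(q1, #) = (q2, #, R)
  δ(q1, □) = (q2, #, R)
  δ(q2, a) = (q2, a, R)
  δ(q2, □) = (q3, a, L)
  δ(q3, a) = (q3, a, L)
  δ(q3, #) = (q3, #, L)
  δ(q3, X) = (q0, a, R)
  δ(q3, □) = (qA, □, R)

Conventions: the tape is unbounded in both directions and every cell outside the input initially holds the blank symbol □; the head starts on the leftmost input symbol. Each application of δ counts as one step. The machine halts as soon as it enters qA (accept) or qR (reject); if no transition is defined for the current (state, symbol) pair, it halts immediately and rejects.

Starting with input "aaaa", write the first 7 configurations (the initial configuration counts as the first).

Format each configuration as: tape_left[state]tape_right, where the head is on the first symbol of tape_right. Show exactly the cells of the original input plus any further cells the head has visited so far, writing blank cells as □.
Step 0: [q0]aaaa (head at position 0)
Step 1: δ(q0, a) = (q1, X, R)  ⊢  X[q1]aaa (head at position 1)
Step 2: δ(q1, a) = (q1, a, R)  ⊢  Xa[q1]aa (head at position 2)
Step 3: δ(q1, a) = (q1, a, R)  ⊢  Xaa[q1]a (head at position 3)
Step 4: δ(q1, a) = (q1, a, R)  ⊢  Xaaa[q1]□ (head at position 4)
Step 5: δ(q1, □) = (q2, #, R)  ⊢  Xaaa#[q2]□ (head at position 5)
Step 6: δ(q2, □) = (q3, a, L)  ⊢  Xaaa[q3]#a (head at position 4)

Final answer: [q0]aaaa ⊢ X[q1]aaa ⊢ Xa[q1]aa ⊢ Xaa[q1]a ⊢ Xaaa[q1]□ ⊢ Xaaa#[q2]□ ⊢ Xaaa[q3]#a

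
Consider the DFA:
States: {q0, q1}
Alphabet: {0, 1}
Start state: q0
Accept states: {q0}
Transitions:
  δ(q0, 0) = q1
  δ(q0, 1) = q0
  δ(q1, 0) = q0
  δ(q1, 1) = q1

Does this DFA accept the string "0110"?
Processing string "0110":
  q0 --0--> q1
  q1 --1--> q1
  q1 --1--> q1
  q1 --0--> q0
Final state: q0
Accept states: {q0}
q0 is an accept state, so the string is accepted.

Final answer: Yes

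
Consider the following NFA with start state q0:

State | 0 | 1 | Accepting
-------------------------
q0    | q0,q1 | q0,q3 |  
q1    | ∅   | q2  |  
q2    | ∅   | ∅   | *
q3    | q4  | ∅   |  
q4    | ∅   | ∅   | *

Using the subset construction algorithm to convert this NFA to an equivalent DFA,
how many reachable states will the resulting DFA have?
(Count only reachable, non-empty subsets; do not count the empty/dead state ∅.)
Start subset: {q0}
{q0}: on 0 → {q0, q1}, on 1 → {q0, q3}
{q0, q1}: on 0 → {q0, q1}, on 1 → {q0, q2, q3}
{q0, q3}: on 0 → {q0, q1, q4}, on 1 → {q0, q3}
{q0, q2, q3}: on 0 → {q0, q1, q4}, on 1 → {q0, q3}
{q0, q1, q4}: on 0 → {q0, q1}, on 1 → {q0, q2, q3}
Reachable non-empty subsets: {q0}, {q0, q1}, {q0, q3}, {q0, q2, q3}, {q0, q1, q4} — 5 in total.

Final answer: 5 states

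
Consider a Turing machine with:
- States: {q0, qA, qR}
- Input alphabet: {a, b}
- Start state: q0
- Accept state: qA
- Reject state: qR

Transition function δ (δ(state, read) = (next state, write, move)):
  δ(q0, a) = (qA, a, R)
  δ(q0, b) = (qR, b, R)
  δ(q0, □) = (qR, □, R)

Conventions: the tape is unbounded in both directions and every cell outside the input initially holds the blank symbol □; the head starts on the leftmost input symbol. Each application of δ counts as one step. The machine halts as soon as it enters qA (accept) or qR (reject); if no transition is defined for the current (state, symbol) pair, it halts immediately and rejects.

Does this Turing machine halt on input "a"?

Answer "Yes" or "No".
Step 0: [q0]a (head at position 0)
Step 1: δ(q0, a) = (qA, a, R)  ⊢  a[qA]□ (head at position 1)
The machine is in qA, so it halts and accepts.
It halts after 1 steps.

Final answer: Yes - halts after 1 steps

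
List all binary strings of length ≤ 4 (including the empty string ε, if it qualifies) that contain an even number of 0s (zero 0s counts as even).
Checking every binary string of length 0 to 4:
  Length 0: accepted: ε | rejected: (none)
  Length 1: accepted: 1 | rejected: 0
  Length 2: accepted: 00, 11 | rejected: 01, 10
  Length 3: accepted: 001, 010, 100, 111 | rejected: 000, 011, 101, 110
  Length 4: accepted: 0000, 0011, 0101, 0110, 1001, 1010, 1100, 1111 | rejected: 0001, 0010, 0100, 0111, 1000, 1011, 1101, 1110
Total: 16 string(s).

Final answer: ε, 1, 00, 11, 001, 010, 100, 111, 0000, 0011, 0101, 0110, 1001, 1010, 1100, 1111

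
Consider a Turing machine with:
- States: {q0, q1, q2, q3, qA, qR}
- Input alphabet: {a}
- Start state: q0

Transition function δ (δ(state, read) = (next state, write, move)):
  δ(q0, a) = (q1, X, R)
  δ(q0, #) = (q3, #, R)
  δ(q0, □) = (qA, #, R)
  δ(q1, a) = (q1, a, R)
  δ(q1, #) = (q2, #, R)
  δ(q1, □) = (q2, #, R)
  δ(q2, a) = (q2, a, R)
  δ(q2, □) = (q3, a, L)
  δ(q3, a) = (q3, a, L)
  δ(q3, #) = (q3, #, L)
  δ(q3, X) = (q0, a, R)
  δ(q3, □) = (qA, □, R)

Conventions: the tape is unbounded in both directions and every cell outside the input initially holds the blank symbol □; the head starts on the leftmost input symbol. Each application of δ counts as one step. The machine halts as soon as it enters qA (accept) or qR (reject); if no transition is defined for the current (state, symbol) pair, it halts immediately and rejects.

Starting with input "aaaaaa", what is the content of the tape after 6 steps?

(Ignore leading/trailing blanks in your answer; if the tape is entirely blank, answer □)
Step 0: [q0]aaaaaa (head at position 0)
Step 1: δ(q0, a) = (q1, X, R)  ⊢  X[q1]aaaaa (head at position 1)
Step 2: δ(q1, a) = (q1, a, R)  ⊢  Xa[q1]aaaa (head at position 2)
Step 3: δ(q1, a) = (q1, a, R)  ⊢  Xaa[q1]aaa (head at position 3)
Step 4: δ(q1, a) = (q1, a, R)  ⊢  Xaaa[q1]aa (head at position 4)
Step 5: δ(q1, a) = (q1, a, R)  ⊢  Xaaaa[q1]a (head at position 5)
Step 6: δ(q1, a) = (q1, a, R)  ⊢  Xaaaaa[q1]□ (head at position 6)
Tape after 6 steps (ignoring surrounding blanks): Xaaaaa

Final answer: Tape: Xaaaaa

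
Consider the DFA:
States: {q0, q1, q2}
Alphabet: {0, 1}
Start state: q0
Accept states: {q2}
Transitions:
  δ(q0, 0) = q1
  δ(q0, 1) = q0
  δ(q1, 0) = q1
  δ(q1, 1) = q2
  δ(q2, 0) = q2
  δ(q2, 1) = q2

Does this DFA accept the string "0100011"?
Processing string "0100011":
  q0 --0--> q1
  q1 --1--> q2
  q2 --0--> q2
  q2 --0--> q2
  q2 --0--> q2
  q2 --1--> q2
  q2 --1--> q2
Final state: q2
Accept states: {q2}
q2 is an accept state, so the string is accepted.

Final answer: Yes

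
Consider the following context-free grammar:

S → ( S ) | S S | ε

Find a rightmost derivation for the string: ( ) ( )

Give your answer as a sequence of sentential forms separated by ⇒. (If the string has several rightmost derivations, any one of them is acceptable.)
Start with S.
Step 1: the rightmost non-terminal is S; apply S → S S:  S S
Step 2: the rightmost non-terminal is S; apply S → ( S ):  S ( S )
Step 3: the rightmost non-terminal is S; apply S → ε:  S ( )
Step 4: the rightmost non-terminal is S; apply S → ( S ):  ( S ) ( )
Step 5: the rightmost non-terminal is S; apply S → ε:  ( ) ( )

Final answer: S ⇒ S S ⇒ S ( S ) ⇒ S ( ) ⇒ ( S ) ( ) ⇒ ( ) ( )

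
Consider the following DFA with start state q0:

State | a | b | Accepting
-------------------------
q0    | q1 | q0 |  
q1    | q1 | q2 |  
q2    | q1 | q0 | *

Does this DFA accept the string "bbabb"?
Start in q0.
Read 'b': q0 → q0
Read 'b': q0 → q0
Read 'a': q0 → q1
Read 'b': q1 → q2
Read 'b': q2 → q0
Final state q0 is not accepting, so the string is rejected.

Final answer: No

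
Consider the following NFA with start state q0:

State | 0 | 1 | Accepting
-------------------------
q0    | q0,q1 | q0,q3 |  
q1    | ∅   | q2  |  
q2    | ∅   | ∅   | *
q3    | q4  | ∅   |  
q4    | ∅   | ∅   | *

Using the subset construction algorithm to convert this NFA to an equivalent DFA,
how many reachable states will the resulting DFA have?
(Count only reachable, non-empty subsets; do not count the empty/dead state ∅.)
Start subset: {q0}
{q0}: on 0 → {q0, q1}, on 1 → {q0, q3}
{q0, q1}: on 0 → {q0, q1}, on 1 → {q0, q2, q3}
{q0, q3}: on 0 → {q0, q1, q4}, on 1 → {q0, q3}
{q0, q2, q3}: on 0 → {q0, q1, q4}, on 1 → {q0, q3}
{q0, q1, q4}: on 0 → {q0, q1}, on 1 → {q0, q2, q3}
Reachable non-empty subsets: {q0}, {q0, q1}, {q0, q3}, {q0, q2, q3}, {q0, q1, q4} — 5 in total.

Final answer: 5 states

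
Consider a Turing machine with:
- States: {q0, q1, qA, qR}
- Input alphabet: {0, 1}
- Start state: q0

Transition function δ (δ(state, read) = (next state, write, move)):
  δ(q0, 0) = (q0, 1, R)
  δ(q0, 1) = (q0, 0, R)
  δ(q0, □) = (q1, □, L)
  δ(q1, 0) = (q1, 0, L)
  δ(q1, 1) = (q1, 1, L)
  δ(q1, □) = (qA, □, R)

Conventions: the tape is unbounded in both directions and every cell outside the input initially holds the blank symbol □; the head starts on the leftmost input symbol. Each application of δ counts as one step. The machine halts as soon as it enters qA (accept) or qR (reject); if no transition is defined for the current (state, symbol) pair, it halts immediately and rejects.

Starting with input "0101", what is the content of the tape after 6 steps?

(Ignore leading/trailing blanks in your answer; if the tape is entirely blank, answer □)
Step 0: [q0]0101 (head at position 0)
Step 1: δ(q0, 0) = (q0, 1, R)  ⊢  1[q0]101 (head at position 1)
Step 2: δ(q0, 1) = (q0, 0, R)  ⊢  10[q0]01 (head at position 2)
Step 3: δ(q0, 0) = (q0, 1, R)  ⊢  101[q0]1 (head at position 3)
Step 4: δ(q0, 1) = (q0, 0, R)  ⊢  1010[q0]□ (head at position 4)
Step 5: δ(q0, □) = (q1, □, L)  ⊢  101[q1]0□ (head at position 3)
Step 6: δ(q1, 0) = (q1, 0, L)  ⊢  10[q1]10□ (head at position 2)
Tape after 6 steps (ignoring surrounding blanks): 1010

Final answer: Tape: 1010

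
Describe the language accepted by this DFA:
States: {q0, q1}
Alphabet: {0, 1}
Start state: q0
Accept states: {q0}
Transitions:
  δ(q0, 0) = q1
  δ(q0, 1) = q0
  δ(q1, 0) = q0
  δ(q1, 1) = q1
Analyzing the DFA structure:
Start state: q0
Accept states: {q0}
Interpreting what each state remembers (checking against the transitions):
  q0: an even number of 0s has been read so far
  q1: an odd number of 0s has been read so far
  δ(q0, 0): in q0 (an even number of 0s has been read so far), after reading 0 we have: an odd number of 0s has been read so far → q1
  δ(q0, 1): in q0 (an even number of 0s has been read so far), after reading 1 we have: an even number of 0s has been read so far → q0
  δ(q1, 0): in q1 (an odd number of 0s has been read so far), after reading 0 we have: an even number of 0s has been read so far → q0
  δ(q1, 1): in q1 (an odd number of 0s has been read so far), after reading 1 we have: an odd number of 0s has been read so far → q1
A string is accepted iff it ends in {q0}, i.e. an even number of 0s has been read so far.
Language: All binary strings with an even number of 0s

Final answer: All binary strings with an even number of 0s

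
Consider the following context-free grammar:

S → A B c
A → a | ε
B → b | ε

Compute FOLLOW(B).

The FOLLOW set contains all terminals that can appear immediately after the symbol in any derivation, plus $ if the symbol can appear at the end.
B occurs in S → A B c, immediately followed by the terminal c. So FOLLOW(B) = {c}.

Final answer: {c}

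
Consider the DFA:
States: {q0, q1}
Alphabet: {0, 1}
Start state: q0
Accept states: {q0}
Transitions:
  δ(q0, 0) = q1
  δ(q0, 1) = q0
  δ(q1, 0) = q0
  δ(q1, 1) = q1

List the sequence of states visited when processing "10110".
Starting at q0
Read '1': q0 -> q0
Read '0': q0 -> q1
Read '1': q1 -> q1
Read '1': q1 -> q1
Read '0': q1 -> q0

Final answer: q0 -> q0 -> q1 -> q1 -> q1 -> q0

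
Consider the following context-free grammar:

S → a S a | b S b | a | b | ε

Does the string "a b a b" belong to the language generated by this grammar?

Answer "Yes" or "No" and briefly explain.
Every production places the same symbol at both ends (or yields a single symbol / ε), so every derived string is a palindrome. a b a b reversed is b a b a ≠ a b a b, so it is not a palindrome and cannot be derived (already the first step fails: the string starts with a but ends with b, so neither S → a S a nor S → b S b fits).

Final answer: No - no valid derivation exists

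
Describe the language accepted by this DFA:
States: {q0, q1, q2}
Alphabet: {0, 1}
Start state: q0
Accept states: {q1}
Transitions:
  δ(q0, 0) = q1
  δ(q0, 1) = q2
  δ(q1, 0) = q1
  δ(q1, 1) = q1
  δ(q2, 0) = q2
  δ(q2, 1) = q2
Analyzing the DFA structure:
Start state: q0
Accept states: {q1}
Interpreting what each state remembers (checking against the transitions):
  q0: nothing has been read yet
  q1: the first symbol was 0
  q2: the first symbol was 1 (trap state)
  δ(q0, 0): in q0 (nothing has been read yet), after reading 0 we have: the first symbol was 0 → q1
  δ(q0, 1): in q0 (nothing has been read yet), after reading 1 we have: the first symbol was 1 (trap state) → q2
  δ(q1, 0): in q1 (the first symbol was 0), after reading 0 we have: the first symbol was 0 → q1
  δ(q1, 1): in q1 (the first symbol was 0), after reading 1 we have: the first symbol was 0 → q1
  δ(q2, 0): in q2 (the first symbol was 1 (trap state)), after reading 0 we have: the first symbol was 1 (trap state) → q2
  δ(q2, 1): in q2 (the first symbol was 1 (trap state)), after reading 1 we have: the first symbol was 1 (trap state) → q2
A string is accepted iff it ends in {q1}, i.e. the first symbol was 0.
Language: All binary strings starting with 0

Final answer: All binary strings starting with 0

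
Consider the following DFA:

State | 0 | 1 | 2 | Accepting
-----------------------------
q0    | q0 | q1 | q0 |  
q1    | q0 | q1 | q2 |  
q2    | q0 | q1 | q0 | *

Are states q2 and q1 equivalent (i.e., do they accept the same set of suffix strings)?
Try the suffix ε (the empty string).
From q2: q2 — accepting.
From q1: q1 — not accepting.
The two states disagree on this suffix, so they are not equivalent.

Final answer: No. Distinguishing string: ε (the empty string) - accepted from q2 but not from q1.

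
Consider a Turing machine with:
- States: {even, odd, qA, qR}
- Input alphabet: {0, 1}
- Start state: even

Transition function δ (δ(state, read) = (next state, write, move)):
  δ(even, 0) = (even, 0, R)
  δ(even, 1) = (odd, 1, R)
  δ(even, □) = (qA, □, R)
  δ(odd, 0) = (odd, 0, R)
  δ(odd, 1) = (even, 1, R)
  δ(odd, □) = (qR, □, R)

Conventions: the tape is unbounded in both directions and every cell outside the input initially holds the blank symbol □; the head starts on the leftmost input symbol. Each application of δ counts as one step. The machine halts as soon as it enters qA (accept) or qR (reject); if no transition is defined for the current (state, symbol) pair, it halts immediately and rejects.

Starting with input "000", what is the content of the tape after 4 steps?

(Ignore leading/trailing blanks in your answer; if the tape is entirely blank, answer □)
Step 0: [even]000 (head at position 0)
Step 1: δ(even, 0) = (even, 0, R)  ⊢  0[even]00 (head at position 1)
Step 2: δ(even, 0) = (even, 0, R)  ⊢  00[even]0 (head at position 2)
Step 3: δ(even, 0) = (even, 0, R)  ⊢  000[even]□ (head at position 3)
Step 4: δ(even, □) = (qA, □, R)  ⊢  000□[qA]□ (head at position 4)
Tape after 4 steps (ignoring surrounding blanks): 000

Final answer: Tape: 000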